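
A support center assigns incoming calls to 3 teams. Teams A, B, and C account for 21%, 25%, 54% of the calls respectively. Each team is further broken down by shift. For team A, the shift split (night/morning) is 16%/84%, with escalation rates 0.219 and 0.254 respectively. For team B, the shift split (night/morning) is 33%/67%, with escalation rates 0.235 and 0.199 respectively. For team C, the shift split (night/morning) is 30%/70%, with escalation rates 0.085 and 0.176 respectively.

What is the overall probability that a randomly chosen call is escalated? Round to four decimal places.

P(E) ≈ 0.1852

P(E|A) = 0.16·0.219 + 0.84·0.254 = 0.03504 + 0.21336 = 0.2484
P(E|B) = 0.33·0.235 + 0.67·0.199 = 0.07755 + 0.13333 = 0.21088
P(E|C) = 0.3·0.085 + 0.7·0.176 = 0.0255 + 0.1232 = 0.1487
Then overall,
P(E) = 0.21·0.2484 + 0.25·0.21088 + 0.54·0.1487
      = 0.052164 + 0.05272 + 0.080298 = 0.185182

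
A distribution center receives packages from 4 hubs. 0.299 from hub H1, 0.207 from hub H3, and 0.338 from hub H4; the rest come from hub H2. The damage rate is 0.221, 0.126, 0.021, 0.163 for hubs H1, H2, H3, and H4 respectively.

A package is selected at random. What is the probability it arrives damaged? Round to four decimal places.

P(H2) = 1 − (0.299 + 0.207 + 0.338) = 0.156.
By the law of total probability,
P(D) = P(D|H1)·P(H1) + P(D|H2)·P(H2) + P(D|H3)·P(H3) + P(D|H4)·P(H4)
      = 0.221·0.299 + 0.126·0.156 + 0.021·0.207 + 0.163·0.338
      = 0.066079 + 0.019656 + 0.004347 + 0.055094 = 0.145176

P(D) ≈ 0.1452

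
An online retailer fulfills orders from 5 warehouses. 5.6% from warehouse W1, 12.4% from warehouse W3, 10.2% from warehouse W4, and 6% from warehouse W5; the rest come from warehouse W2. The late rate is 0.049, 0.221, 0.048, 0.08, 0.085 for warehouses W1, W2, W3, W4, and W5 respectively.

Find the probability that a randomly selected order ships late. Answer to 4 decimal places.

P(L) ≈ 0.1674

P(W2) = 1 − (0.056 + 0.124 + 0.102 + 0.06) = 0.658.
P(L) = P(L|W1)·P(W1) + P(L|W2)·P(W2) + P(L|W3)·P(W3) + P(L|W4)·P(W4) + P(L|W5)·P(W5)
      = 0.049·0.056 + 0.221·0.658 + 0.048·0.124 + 0.08·0.102 + 0.085·0.06
      = 0.002744 + 0.145418 + 0.005952 + 0.00816 + 0.0051 = 0.167374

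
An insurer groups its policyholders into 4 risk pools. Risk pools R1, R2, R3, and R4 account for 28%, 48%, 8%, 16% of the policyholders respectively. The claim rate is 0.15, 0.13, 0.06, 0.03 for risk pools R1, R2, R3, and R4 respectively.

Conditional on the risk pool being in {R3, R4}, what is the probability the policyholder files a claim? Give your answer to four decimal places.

P(C|S) ≈ 0.0400

Let S = {R3, R4}.
P(S) = 0.08 + 0.16 = 0.24.
P(C ∩ S) = 0.06·0.08 + 0.03·0.16 = 0.0048 + 0.0048 = 0.0096.
P(C | S) = 0.0096 / 0.24 = 0.040000…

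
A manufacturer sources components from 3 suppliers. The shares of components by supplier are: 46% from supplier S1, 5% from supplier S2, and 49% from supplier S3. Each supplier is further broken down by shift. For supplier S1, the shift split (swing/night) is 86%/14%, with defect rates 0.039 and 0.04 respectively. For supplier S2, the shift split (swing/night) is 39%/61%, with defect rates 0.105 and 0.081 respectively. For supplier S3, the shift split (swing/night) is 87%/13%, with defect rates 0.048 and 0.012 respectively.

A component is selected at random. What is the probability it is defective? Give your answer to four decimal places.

0.0437

P(D|S1) = 0.86·0.039 + 0.14·0.04 = 0.03354 + 0.0056 = 0.03914
P(D|S2) = 0.39·0.105 + 0.61·0.081 = 0.04095 + 0.04941 = 0.09036
P(D|S3) = 0.87·0.048 + 0.13·0.012 = 0.04176 + 0.00156 = 0.04332
By total probability over the outer partition,
P(D) = 0.46·0.03914 + 0.05·0.09036 + 0.49·0.04332
      = 0.0180044 + 0.004518 + 0.0212268 = 0.0437492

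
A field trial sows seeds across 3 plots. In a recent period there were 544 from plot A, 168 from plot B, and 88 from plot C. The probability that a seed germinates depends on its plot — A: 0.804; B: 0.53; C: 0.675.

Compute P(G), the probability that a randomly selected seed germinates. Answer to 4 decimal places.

Total: 544 + 168 + 88 = 800.
P(A) = 544/800 = 0.68. P(B) = 168/800 = 0.21. P(C) = 88/800 = 0.11.
P(G) = P(G|A)·P(A) + P(G|B)·P(B) + P(G|C)·P(C)
      = 0.804·0.68 + 0.53·0.21 + 0.675·0.11
      = 0.54672 + 0.1113 + 0.07425 = 0.73227

0.7323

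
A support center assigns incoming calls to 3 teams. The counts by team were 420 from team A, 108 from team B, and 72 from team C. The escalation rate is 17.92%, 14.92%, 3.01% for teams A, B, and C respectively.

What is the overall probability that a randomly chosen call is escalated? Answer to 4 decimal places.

0.1559

Total: 420 + 108 + 72 = 600.
P(A) = 420/600 = 0.7. P(B) = 108/600 = 0.18. P(C) = 72/600 = 0.12.
By the law of total probability,
P(E) = P(E|A)·P(A) + P(E|B)·P(B) + P(E|C)·P(C)
      = 0.1792·0.7 + 0.1492·0.18 + 0.0301·0.12
      = 0.12544 + 0.026856 + 0.003612 = 0.155908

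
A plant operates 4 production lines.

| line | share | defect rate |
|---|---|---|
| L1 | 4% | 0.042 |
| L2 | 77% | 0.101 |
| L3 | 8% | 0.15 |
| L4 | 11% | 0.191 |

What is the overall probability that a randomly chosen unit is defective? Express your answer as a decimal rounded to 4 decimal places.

0.1125

P(D) = P(D|L1)·P(L1) + P(D|L2)·P(L2) + P(D|L3)·P(L3) + P(D|L4)·P(L4)
      = 0.042·0.04 + 0.101·0.77 + 0.15·0.08 + 0.191·0.11
      = 0.00168 + 0.07777 + 0.012 + 0.02101 = 0.11246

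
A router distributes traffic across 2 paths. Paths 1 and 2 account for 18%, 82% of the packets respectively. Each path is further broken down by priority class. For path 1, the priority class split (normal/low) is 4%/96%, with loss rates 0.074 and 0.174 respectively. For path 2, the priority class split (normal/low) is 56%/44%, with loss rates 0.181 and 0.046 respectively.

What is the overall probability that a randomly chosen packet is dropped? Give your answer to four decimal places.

P(L|1) = 0.04·0.074 + 0.96·0.174 = 0.00296 + 0.16704 = 0.17
P(L|2) = 0.56·0.181 + 0.44·0.046 = 0.10136 + 0.02024 = 0.1216
By total probability over the outer partition,
P(L) = 0.18·0.17 + 0.82·0.1216
      = 0.0306 + 0.099712 = 0.130312

0.1303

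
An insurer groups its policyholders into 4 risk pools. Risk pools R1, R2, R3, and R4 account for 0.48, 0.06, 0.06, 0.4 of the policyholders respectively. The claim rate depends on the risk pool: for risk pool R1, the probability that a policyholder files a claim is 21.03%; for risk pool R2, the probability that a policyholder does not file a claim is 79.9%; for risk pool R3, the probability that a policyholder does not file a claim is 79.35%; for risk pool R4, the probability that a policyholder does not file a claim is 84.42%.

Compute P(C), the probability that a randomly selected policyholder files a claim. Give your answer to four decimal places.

0.1877

P(C|R2) = 1 − 0.799 = 0.201.
P(C|R3) = 1 − 0.7935 = 0.2065.
P(C|R4) = 1 − 0.8442 = 0.1558.
P(C) = P(C|R1)·P(R1) + P(C|R2)·P(R2) + P(C|R3)·P(R3) + P(C|R4)·P(R4)
      = 0.2103·0.48 + 0.201·0.06 + 0.2065·0.06 + 0.1558·0.4
      = 0.100944 + 0.01206 + 0.01239 + 0.06232 = 0.187714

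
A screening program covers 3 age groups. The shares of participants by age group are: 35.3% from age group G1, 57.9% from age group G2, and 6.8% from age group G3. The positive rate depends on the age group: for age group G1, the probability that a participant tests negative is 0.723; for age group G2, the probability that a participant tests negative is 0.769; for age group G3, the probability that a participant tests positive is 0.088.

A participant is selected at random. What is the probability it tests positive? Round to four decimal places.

P(T|G1) = 1 − 0.723 = 0.277.
P(T|G2) = 1 − 0.769 = 0.231.
Using total probability over the partition,
P(T) = P(T|G1)·P(G1) + P(T|G2)·P(G2) + P(T|G3)·P(G3)
      = 0.277·0.353 + 0.231·0.579 + 0.088·0.068
      = 0.097781 + 0.133749 + 0.005984 = 0.237514

P(T) ≈ 0.2375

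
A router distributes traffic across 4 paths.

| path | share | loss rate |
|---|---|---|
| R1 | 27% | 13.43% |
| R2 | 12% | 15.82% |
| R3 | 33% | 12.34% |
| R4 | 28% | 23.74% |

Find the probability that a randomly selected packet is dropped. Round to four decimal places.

P(L) ≈ 0.1624

By the law of total probability,
P(L) = P(L|R1)·P(R1) + P(L|R2)·P(R2) + P(L|R3)·P(R3) + P(L|R4)·P(R4)
      = 0.1343·0.27 + 0.1582·0.12 + 0.1234·0.33 + 0.2374·0.28
      = 0.036261 + 0.018984 + 0.040722 + 0.066472 = 0.162439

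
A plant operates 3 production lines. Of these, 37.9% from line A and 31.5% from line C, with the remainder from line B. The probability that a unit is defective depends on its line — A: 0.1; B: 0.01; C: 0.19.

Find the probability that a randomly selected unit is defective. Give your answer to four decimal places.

P(D) ≈ 0.1008

P(B) = 1 − (0.379 + 0.315) = 0.306.
Summing over the partition,
P(D) = P(D|A)·P(A) + P(D|B)·P(B) + P(D|C)·P(C)
      = 0.1·0.379 + 0.01·0.306 + 0.19·0.315
      = 0.0379 + 0.00306 + 0.05985 = 0.10081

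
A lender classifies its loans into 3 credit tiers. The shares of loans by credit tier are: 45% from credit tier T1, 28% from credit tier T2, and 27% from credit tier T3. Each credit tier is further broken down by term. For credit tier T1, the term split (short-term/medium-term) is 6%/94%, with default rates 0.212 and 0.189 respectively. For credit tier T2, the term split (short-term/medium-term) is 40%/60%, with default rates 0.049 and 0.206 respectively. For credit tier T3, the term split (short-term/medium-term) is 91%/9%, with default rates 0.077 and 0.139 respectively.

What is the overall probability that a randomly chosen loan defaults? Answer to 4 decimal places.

P(D|T1) = 0.06·0.212 + 0.94·0.189 = 0.01272 + 0.17766 = 0.19038
P(D|T2) = 0.4·0.049 + 0.6·0.206 = 0.0196 + 0.1236 = 0.1432
P(D|T3) = 0.91·0.077 + 0.09·0.139 = 0.07007 + 0.01251 = 0.08258
Then overall,
P(D) = 0.45·0.19038 + 0.28·0.1432 + 0.27·0.08258
      = 0.085671 + 0.040096 + 0.0222966 = 0.1480636

P(D) ≈ 0.1481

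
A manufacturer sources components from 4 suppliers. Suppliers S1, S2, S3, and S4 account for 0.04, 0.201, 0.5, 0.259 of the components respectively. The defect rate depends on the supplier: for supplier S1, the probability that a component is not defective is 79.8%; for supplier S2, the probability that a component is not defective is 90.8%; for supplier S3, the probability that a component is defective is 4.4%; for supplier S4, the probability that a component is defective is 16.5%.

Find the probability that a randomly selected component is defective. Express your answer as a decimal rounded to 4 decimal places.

P(D|S1) = 1 − 0.798 = 0.202.
P(D|S2) = 1 − 0.908 = 0.092.
By the law of total probability,
P(D) = P(D|S1)·P(S1) + P(D|S2)·P(S2) + P(D|S3)·P(S3) + P(D|S4)·P(S4)
      = 0.202·0.04 + 0.092·0.201 + 0.044·0.5 + 0.165·0.259
      = 0.00808 + 0.018492 + 0.022 + 0.042735 = 0.091307

P(D) ≈ 0.0913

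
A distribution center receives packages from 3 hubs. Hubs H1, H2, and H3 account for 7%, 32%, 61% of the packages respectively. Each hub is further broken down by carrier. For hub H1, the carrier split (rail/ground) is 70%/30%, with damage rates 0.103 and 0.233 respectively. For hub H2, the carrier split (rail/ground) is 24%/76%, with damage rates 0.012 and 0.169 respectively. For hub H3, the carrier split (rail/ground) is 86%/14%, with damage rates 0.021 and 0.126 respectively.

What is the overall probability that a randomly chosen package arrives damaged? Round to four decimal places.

P(D|H1) = 0.7·0.103 + 0.3·0.233 = 0.0721 + 0.0699 = 0.142
P(D|H2) = 0.24·0.012 + 0.76·0.169 = 0.00288 + 0.12844 = 0.13132
P(D|H3) = 0.86·0.021 + 0.14·0.126 = 0.01806 + 0.01764 = 0.0357
By total probability over the outer partition,
P(D) = 0.07·0.142 + 0.32·0.13132 + 0.61·0.0357
      = 0.00994 + 0.0420224 + 0.021777 = 0.0737394

0.0737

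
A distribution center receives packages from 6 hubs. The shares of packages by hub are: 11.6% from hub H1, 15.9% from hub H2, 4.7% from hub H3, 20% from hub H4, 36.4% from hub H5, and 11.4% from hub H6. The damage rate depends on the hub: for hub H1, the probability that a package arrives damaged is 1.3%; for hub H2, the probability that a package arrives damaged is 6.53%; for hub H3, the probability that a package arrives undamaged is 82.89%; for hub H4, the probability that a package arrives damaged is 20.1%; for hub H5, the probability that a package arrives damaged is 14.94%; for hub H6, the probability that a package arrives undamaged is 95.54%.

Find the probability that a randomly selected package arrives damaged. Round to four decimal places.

P(D|H3) = 1 − 0.8289 = 0.1711.
P(D|H6) = 1 − 0.9554 = 0.0446.
P(D) = P(D|H1)·P(H1) + P(D|H2)·P(H2) + P(D|H3)·P(H3) + P(D|H4)·P(H4) + P(D|H5)·P(H5) + P(D|H6)·P(H6)
      = 0.013·0.116 + 0.0653·0.159 + 0.1711·0.047 + 0.201·0.2 + 0.1494·0.364 + 0.0446·0.114
      = 0.001508 + 0.0103827 + 0.0080417 + 0.0402 + 0.0543816 + 0.0050844 = 0.1195984

0.1196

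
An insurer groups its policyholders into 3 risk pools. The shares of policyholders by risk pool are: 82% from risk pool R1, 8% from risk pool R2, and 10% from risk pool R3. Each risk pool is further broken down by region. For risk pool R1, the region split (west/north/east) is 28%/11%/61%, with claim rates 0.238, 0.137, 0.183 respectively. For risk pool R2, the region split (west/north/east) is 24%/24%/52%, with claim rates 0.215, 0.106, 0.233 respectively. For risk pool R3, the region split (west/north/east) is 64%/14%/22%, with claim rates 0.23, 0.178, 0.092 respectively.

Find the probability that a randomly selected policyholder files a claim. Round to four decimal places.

0.1936

P(C|R1) = 0.28·0.238 + 0.11·0.137 + 0.61·0.183 = 0.06664 + 0.01507 + 0.11163 = 0.19334
P(C|R2) = 0.24·0.215 + 0.24·0.106 + 0.52·0.233 = 0.0516 + 0.02544 + 0.12116 = 0.1982
P(C|R3) = 0.64·0.23 + 0.14·0.178 + 0.22·0.092 = 0.1472 + 0.02492 + 0.02024 = 0.19236
By total probability over the outer partition,
P(C) = 0.82·0.19334 + 0.08·0.1982 + 0.1·0.19236
      = 0.1585388 + 0.015856 + 0.019236 = 0.1936308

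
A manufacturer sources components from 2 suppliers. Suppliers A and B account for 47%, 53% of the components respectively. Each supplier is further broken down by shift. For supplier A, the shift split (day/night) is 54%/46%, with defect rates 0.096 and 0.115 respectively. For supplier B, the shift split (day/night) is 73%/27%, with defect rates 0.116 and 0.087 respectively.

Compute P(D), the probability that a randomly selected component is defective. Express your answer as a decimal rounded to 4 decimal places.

P(D|A) = 0.54·0.096 + 0.46·0.115 = 0.05184 + 0.0529 = 0.10474
P(D|B) = 0.73·0.116 + 0.27·0.087 = 0.08468 + 0.02349 = 0.10817
Then overall,
P(D) = 0.47·0.10474 + 0.53·0.10817
      = 0.0492278 + 0.0573301 = 0.1065579

0.1066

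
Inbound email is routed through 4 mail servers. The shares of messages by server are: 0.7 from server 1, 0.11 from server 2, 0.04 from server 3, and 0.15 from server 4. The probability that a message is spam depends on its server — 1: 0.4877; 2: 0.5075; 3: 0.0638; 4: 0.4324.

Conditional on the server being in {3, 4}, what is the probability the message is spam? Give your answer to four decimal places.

Let J = {3, 4}.
P(J) = 0.04 + 0.15 = 0.19.
P(S ∩ J) = 0.0638·0.04 + 0.4324·0.15 = 0.002552 + 0.06486 = 0.067412.
P(S | J) = 0.067412 / 0.19 = 0.354800…

P(S|J) ≈ 0.3548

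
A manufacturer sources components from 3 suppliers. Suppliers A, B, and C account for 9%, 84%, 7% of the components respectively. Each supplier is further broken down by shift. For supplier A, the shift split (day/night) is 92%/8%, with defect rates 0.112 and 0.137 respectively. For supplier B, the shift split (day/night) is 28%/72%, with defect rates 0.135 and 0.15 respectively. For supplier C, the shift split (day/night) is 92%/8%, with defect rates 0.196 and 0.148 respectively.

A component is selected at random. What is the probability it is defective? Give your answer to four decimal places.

P(D) ≈ 0.1462

P(D|A) = 0.92·0.112 + 0.08·0.137 = 0.10304 + 0.01096 = 0.114
P(D|B) = 0.28·0.135 + 0.72·0.15 = 0.0378 + 0.108 = 0.1458
P(D|C) = 0.92·0.196 + 0.08·0.148 = 0.18032 + 0.01184 = 0.19216
By total probability over the outer partition,
P(D) = 0.09·0.114 + 0.84·0.1458 + 0.07·0.19216
      = 0.01026 + 0.122472 + 0.0134512 = 0.1461832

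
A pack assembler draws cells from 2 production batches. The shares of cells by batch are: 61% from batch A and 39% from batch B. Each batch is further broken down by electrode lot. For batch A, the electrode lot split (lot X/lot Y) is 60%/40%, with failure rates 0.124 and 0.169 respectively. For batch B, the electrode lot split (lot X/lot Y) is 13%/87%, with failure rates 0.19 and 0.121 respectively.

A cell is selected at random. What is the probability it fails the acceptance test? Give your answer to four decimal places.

0.1373

P(F|A) = 0.6·0.124 + 0.4·0.169 = 0.0744 + 0.0676 = 0.142
P(F|B) = 0.13·0.19 + 0.87·0.121 = 0.0247 + 0.10527 = 0.12997
By total probability over the outer partition,
P(F) = 0.61·0.142 + 0.39·0.12997
      = 0.08662 + 0.0506883 = 0.1373083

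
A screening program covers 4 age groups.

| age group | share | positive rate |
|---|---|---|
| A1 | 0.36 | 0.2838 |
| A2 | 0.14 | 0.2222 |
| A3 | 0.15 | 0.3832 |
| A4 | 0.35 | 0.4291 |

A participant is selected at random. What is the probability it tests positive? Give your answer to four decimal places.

Summing over the partition,
P(T) = P(T|A1)·P(A1) + P(T|A2)·P(A2) + P(T|A3)·P(A3) + P(T|A4)·P(A4)
      = 0.2838·0.36 + 0.2222·0.14 + 0.3832·0.15 + 0.4291·0.35
      = 0.102168 + 0.031108 + 0.05748 + 0.150185 = 0.340941

0.3409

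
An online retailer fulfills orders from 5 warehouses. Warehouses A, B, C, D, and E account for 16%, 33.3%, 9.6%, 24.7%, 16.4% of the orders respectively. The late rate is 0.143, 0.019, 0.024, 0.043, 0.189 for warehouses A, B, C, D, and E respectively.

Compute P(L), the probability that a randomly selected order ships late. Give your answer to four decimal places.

P(L) = P(L|A)·P(A) + P(L|B)·P(B) + P(L|C)·P(C) + P(L|D)·P(D) + P(L|E)·P(E)
      = 0.143·0.16 + 0.019·0.333 + 0.024·0.096 + 0.043·0.247 + 0.189·0.164
      = 0.02288 + 0.006327 + 0.002304 + 0.010621 + 0.030996 = 0.073128

P(L) ≈ 0.0731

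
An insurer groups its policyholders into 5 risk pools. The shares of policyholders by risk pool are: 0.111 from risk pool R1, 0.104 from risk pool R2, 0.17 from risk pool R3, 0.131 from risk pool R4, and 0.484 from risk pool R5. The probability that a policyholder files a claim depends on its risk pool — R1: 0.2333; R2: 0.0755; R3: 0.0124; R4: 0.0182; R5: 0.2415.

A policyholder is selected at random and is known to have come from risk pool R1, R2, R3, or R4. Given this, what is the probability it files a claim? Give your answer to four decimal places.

Let S = {R1, R2, R3, R4}.
P(S) = 0.111 + 0.104 + 0.17 + 0.131 = 0.516.
P(C ∩ S) = 0.2333·0.111 + 0.0755·0.104 + 0.0124·0.17 + 0.0182·0.131 = 0.0258963 + 0.007852 + 0.002108 + 0.0023842 = 0.0382405.
P(C | S) = 0.0382405 / 0.516 = 0.074109…

0.0741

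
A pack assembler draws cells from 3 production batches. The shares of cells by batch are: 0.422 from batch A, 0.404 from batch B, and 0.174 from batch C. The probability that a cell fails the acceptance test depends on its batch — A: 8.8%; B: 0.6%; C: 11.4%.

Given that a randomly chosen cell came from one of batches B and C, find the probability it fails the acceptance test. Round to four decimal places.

Let S = {B, C}.
P(S) = 0.404 + 0.174 = 0.578.
P(F ∩ S) = 0.006·0.404 + 0.114·0.174 = 0.002424 + 0.019836 = 0.02226.
P(F | S) = 0.02226 / 0.578 = 0.038512…

P(F|S) ≈ 0.0385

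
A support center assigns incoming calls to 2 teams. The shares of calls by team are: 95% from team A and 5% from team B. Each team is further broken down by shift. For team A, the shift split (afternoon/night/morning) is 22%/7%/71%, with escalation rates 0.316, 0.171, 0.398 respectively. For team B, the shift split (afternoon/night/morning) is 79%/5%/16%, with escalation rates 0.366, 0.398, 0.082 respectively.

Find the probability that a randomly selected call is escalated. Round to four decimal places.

0.3620

P(E|A) = 0.22·0.316 + 0.07·0.171 + 0.71·0.398 = 0.06952 + 0.01197 + 0.28258 = 0.36407
P(E|B) = 0.79·0.366 + 0.05·0.398 + 0.16·0.082 = 0.28914 + 0.0199 + 0.01312 = 0.32216
By total probability over the outer partition,
P(E) = 0.95·0.36407 + 0.05·0.32216
      = 0.3458665 + 0.016108 = 0.3619745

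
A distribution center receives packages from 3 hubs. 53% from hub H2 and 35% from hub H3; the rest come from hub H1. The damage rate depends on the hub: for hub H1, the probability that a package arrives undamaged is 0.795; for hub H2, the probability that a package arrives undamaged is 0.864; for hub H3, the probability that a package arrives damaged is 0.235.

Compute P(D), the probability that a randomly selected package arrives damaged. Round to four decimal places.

P(H1) = 1 − (0.53 + 0.35) = 0.12.
P(D|H1) = 1 − 0.795 = 0.205.
P(D|H2) = 1 − 0.864 = 0.136.
Summing over the partition,
P(D) = P(D|H1)·P(H1) + P(D|H2)·P(H2) + P(D|H3)·P(H3)
      = 0.205·0.12 + 0.136·0.53 + 0.235·0.35
      = 0.0246 + 0.07208 + 0.08225 = 0.17893

0.1789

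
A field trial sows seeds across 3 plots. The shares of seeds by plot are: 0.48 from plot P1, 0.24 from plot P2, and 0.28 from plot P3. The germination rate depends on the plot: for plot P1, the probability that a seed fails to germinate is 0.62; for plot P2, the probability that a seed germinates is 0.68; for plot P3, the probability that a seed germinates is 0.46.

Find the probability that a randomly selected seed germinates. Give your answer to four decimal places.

P(G|P1) = 1 − 0.62 = 0.38.
P(G) = P(G|P1)·P(P1) + P(G|P2)·P(P2) + P(G|P3)·P(P3)
      = 0.38·0.48 + 0.68·0.24 + 0.46·0.28
      = 0.1824 + 0.1632 + 0.1288 = 0.4744

0.4744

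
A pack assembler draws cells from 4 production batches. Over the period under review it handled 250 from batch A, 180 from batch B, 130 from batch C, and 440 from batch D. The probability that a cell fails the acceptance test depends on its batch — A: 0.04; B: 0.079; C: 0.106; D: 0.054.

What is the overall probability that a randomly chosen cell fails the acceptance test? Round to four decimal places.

P(F) ≈ 0.0618

Total: 250 + 180 + 130 + 440 = 1000.
P(A) = 250/1000 = 0.25. P(B) = 180/1000 = 0.18. P(C) = 130/1000 = 0.13. P(D) = 440/1000 = 0.44.
Summing over the partition,
P(F) = P(F|A)·P(A) + P(F|B)·P(B) + P(F|C)·P(C) + P(F|D)·P(D)
      = 0.04·0.25 + 0.079·0.18 + 0.106·0.13 + 0.054·0.44
      = 0.01 + 0.01422 + 0.01378 + 0.02376 = 0.06176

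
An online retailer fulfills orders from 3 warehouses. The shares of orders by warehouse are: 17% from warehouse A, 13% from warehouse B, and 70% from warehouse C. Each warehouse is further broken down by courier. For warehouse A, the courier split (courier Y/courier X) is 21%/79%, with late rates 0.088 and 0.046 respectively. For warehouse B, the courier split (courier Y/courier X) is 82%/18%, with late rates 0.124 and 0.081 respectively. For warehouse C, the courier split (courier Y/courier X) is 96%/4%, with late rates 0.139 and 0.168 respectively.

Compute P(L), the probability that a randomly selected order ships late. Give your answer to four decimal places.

P(L|A) = 0.21·0.088 + 0.79·0.046 = 0.01848 + 0.03634 = 0.05482
P(L|B) = 0.82·0.124 + 0.18·0.081 = 0.10168 + 0.01458 = 0.11626
P(L|C) = 0.96·0.139 + 0.04·0.168 = 0.13344 + 0.00672 = 0.14016
Then overall,
P(L) = 0.17·0.05482 + 0.13·0.11626 + 0.7·0.14016
      = 0.0093194 + 0.0151138 + 0.098112 = 0.1225452

P(L) ≈ 0.1225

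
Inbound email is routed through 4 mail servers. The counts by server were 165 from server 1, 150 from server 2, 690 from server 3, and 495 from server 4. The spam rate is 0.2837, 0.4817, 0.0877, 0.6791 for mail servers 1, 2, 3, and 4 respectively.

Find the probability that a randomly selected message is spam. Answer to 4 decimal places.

Total: 165 + 150 + 690 + 495 = 1500.
P(1) = 165/1500 = 0.11. P(2) = 150/1500 = 0.1. P(3) = 690/1500 = 0.46. P(4) = 495/1500 = 0.33.
Using total probability over the partition,
P(S) = P(S|1)·P(1) + P(S|2)·P(2) + P(S|3)·P(3) + P(S|4)·P(4)
      = 0.2837·0.11 + 0.4817·0.1 + 0.0877·0.46 + 0.6791·0.33
      = 0.031207 + 0.04817 + 0.040342 + 0.224103 = 0.343822

0.3438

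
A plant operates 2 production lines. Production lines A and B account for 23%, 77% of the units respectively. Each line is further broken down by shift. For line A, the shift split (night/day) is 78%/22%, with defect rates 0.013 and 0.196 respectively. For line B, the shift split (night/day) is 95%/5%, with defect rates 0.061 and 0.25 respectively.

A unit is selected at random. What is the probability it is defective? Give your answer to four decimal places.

P(D|A) = 0.78·0.013 + 0.22·0.196 = 0.01014 + 0.04312 = 0.05326
P(D|B) = 0.95·0.061 + 0.05·0.25 = 0.05795 + 0.0125 = 0.07045
By total probability over the outer partition,
P(D) = 0.23·0.05326 + 0.77·0.07045
      = 0.0122498 + 0.0542465 = 0.0664963

P(D) ≈ 0.0665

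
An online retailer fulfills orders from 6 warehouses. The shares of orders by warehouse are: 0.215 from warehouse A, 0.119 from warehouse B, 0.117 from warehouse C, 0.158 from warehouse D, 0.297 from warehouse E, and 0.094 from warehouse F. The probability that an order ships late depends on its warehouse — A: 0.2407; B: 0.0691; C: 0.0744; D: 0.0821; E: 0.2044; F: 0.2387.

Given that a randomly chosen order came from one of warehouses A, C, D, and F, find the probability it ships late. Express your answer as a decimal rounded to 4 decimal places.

0.1642

Let S = {A, C, D, F}.
P(S) = 0.215 + 0.117 + 0.158 + 0.094 = 0.584.
P(L ∩ S) = 0.2407·0.215 + 0.0744·0.117 + 0.0821·0.158 + 0.2387·0.094 = 0.0517505 + 0.0087048 + 0.0129718 + 0.0224378 = 0.0958649.
P(L | S) = 0.0958649 / 0.584 = 0.164152…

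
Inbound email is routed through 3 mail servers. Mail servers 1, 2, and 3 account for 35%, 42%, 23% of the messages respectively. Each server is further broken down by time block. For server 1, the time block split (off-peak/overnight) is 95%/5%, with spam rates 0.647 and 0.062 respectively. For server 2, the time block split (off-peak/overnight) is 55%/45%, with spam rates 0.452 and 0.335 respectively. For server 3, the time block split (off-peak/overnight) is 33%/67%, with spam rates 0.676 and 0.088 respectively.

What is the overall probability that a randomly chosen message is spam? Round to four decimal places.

0.4488

P(S|1) = 0.95·0.647 + 0.05·0.062 = 0.61465 + 0.0031 = 0.61775
P(S|2) = 0.55·0.452 + 0.45·0.335 = 0.2486 + 0.15075 = 0.39935
P(S|3) = 0.33·0.676 + 0.67·0.088 = 0.22308 + 0.05896 = 0.28204
Then overall,
P(S) = 0.35·0.61775 + 0.42·0.39935 + 0.23·0.28204
      = 0.2162125 + 0.167727 + 0.0648692 = 0.4488087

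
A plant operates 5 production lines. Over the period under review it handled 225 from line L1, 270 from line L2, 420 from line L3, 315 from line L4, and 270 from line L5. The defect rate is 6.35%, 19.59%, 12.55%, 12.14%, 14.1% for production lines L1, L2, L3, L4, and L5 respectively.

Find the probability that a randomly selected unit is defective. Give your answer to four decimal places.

0.1308

Total: 225 + 270 + 420 + 315 + 270 = 1500.
P(L1) = 225/1500 = 0.15. P(L2) = 270/1500 = 0.18. P(L3) = 420/1500 = 0.28. P(L4) = 315/1500 = 0.21. P(L5) = 270/1500 = 0.18.
Summing over the partition,
P(D) = P(D|L1)·P(L1) + P(D|L2)·P(L2) + P(D|L3)·P(L3) + P(D|L4)·P(L4) + P(D|L5)·P(L5)
      = 0.0635·0.15 + 0.1959·0.18 + 0.1255·0.28 + 0.1214·0.21 + 0.141·0.18
      = 0.009525 + 0.035262 + 0.03514 + 0.025494 + 0.02538 = 0.130801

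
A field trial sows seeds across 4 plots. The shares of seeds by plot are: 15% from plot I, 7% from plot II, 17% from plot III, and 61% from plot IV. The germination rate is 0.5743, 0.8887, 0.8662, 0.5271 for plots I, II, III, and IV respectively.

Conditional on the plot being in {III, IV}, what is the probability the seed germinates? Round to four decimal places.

Let S = {III, IV}.
P(S) = 0.17 + 0.61 = 0.78.
P(G ∩ S) = 0.8662·0.17 + 0.5271·0.61 = 0.147254 + 0.321531 = 0.468785.
P(G | S) = 0.468785 / 0.78 = 0.601006…

P(G|S) ≈ 0.6010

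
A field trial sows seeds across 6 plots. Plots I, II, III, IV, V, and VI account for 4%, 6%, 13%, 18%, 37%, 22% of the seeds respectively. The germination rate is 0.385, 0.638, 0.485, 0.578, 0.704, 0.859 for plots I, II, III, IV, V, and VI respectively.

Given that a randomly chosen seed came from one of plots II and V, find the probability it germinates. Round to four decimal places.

0.6948

Let S = {II, V}.
P(S) = 0.06 + 0.37 = 0.43.
P(G ∩ S) = 0.638·0.06 + 0.704·0.37 = 0.03828 + 0.26048 = 0.29876.
P(G | S) = 0.29876 / 0.43 = 0.694791…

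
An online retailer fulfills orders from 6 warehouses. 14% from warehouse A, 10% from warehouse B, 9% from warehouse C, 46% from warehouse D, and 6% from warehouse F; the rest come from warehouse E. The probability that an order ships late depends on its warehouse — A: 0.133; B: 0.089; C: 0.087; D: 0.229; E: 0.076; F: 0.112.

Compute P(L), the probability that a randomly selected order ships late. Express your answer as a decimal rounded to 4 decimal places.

P(L) ≈ 0.1588

P(E) = 1 − (0.14 + 0.1 + 0.09 + 0.46 + 0.06) = 0.15.
P(L) = P(L|A)·P(A) + P(L|B)·P(B) + P(L|C)·P(C) + P(L|D)·P(D) + P(L|E)·P(E) + P(L|F)·P(F)
      = 0.133·0.14 + 0.089·0.1 + 0.087·0.09 + 0.229·0.46 + 0.076·0.15 + 0.112·0.06
      = 0.01862 + 0.0089 + 0.00783 + 0.10534 + 0.0114 + 0.00672 = 0.15881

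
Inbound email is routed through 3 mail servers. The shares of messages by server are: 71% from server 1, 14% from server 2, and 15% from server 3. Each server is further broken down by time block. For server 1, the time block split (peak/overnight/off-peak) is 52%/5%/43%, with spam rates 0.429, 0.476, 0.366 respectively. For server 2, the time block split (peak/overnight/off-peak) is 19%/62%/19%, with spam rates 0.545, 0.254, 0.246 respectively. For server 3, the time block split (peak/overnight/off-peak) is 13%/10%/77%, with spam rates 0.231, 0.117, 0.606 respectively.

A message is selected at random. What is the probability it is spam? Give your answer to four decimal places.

P(S|1) = 0.52·0.429 + 0.05·0.476 + 0.43·0.366 = 0.22308 + 0.0238 + 0.15738 = 0.40426
P(S|2) = 0.19·0.545 + 0.62·0.254 + 0.19·0.246 = 0.10355 + 0.15748 + 0.04674 = 0.30777
P(S|3) = 0.13·0.231 + 0.1·0.117 + 0.77·0.606 = 0.03003 + 0.0117 + 0.46662 = 0.50835
Then overall,
P(S) = 0.71·0.40426 + 0.14·0.30777 + 0.15·0.50835
      = 0.2870246 + 0.0430878 + 0.0762525 = 0.4063649

0.4064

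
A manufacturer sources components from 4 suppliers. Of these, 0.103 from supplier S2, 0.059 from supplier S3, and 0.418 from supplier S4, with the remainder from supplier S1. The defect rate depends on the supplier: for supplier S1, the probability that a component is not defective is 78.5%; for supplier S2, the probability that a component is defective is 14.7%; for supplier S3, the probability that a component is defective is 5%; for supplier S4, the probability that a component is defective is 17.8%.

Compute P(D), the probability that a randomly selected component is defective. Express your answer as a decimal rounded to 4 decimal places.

P(S1) = 1 − (0.103 + 0.059 + 0.418) = 0.42.
P(D|S1) = 1 − 0.785 = 0.215.
Summing over the partition,
P(D) = P(D|S1)·P(S1) + P(D|S2)·P(S2) + P(D|S3)·P(S3) + P(D|S4)·P(S4)
      = 0.215·0.42 + 0.147·0.103 + 0.05·0.059 + 0.178·0.418
      = 0.0903 + 0.015141 + 0.00295 + 0.074404 = 0.182795

P(D) ≈ 0.1828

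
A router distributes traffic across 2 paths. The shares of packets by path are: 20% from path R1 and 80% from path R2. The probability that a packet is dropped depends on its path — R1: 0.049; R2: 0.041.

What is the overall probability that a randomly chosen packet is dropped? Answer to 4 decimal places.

0.0426

By the law of total probability,
P(L) = P(L|R1)·P(R1) + P(L|R2)·P(R2)
      = 0.049·0.2 + 0.041·0.8
      = 0.0098 + 0.0328 = 0.0426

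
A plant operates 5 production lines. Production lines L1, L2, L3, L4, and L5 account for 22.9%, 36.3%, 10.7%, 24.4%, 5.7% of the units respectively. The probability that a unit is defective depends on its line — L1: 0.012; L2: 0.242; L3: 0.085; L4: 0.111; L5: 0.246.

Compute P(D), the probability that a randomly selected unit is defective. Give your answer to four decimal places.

P(D) ≈ 0.1408

P(D) = P(D|L1)·P(L1) + P(D|L2)·P(L2) + P(D|L3)·P(L3) + P(D|L4)·P(L4) + P(D|L5)·P(L5)
      = 0.012·0.229 + 0.242·0.363 + 0.085·0.107 + 0.111·0.244 + 0.246·0.057
      = 0.002748 + 0.087846 + 0.009095 + 0.027084 + 0.014022 = 0.140795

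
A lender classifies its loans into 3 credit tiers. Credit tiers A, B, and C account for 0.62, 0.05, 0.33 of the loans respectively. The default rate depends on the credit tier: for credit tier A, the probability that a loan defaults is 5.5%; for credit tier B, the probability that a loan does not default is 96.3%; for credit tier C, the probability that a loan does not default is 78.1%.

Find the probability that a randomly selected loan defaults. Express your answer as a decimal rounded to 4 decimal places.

0.1082

P(D|B) = 1 − 0.963 = 0.037.
P(D|C) = 1 − 0.781 = 0.219.
Summing over the partition,
P(D) = P(D|A)·P(A) + P(D|B)·P(B) + P(D|C)·P(C)
      = 0.055·0.62 + 0.037·0.05 + 0.219·0.33
      = 0.0341 + 0.00185 + 0.07227 = 0.10822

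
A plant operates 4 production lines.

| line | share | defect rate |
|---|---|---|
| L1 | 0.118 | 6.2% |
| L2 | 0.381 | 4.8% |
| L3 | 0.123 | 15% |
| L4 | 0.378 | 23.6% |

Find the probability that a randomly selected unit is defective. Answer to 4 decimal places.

0.1333

Using total probability over the partition,
P(D) = P(D|L1)·P(L1) + P(D|L2)·P(L2) + P(D|L3)·P(L3) + P(D|L4)·P(L4)
      = 0.062·0.118 + 0.048·0.381 + 0.15·0.123 + 0.236·0.378
      = 0.007316 + 0.018288 + 0.01845 + 0.089208 = 0.133262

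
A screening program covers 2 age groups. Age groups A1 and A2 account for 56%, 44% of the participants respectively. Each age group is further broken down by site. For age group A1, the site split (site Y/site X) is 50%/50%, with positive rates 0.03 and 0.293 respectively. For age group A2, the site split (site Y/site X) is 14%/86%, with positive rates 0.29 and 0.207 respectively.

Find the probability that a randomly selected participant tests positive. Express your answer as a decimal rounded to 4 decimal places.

P(T) ≈ 0.1866

P(T|A1) = 0.5·0.03 + 0.5·0.293 = 0.015 + 0.1465 = 0.1615
P(T|A2) = 0.14·0.29 + 0.86·0.207 = 0.0406 + 0.17802 = 0.21862
By total probability over the outer partition,
P(T) = 0.56·0.1615 + 0.44·0.21862
      = 0.09044 + 0.0961928 = 0.1866328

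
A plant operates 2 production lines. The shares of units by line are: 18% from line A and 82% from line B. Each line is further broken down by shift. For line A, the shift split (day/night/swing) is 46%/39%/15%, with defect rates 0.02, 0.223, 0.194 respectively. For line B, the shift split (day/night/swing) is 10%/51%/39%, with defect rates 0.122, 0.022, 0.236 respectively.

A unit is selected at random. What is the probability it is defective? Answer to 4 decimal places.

P(D|A) = 0.46·0.02 + 0.39·0.223 + 0.15·0.194 = 0.0092 + 0.08697 + 0.0291 = 0.12527
P(D|B) = 0.1·0.122 + 0.51·0.022 + 0.39·0.236 = 0.0122 + 0.01122 + 0.09204 = 0.11546
Then overall,
P(D) = 0.18·0.12527 + 0.82·0.11546
      = 0.0225486 + 0.0946772 = 0.1172258

P(D) ≈ 0.1172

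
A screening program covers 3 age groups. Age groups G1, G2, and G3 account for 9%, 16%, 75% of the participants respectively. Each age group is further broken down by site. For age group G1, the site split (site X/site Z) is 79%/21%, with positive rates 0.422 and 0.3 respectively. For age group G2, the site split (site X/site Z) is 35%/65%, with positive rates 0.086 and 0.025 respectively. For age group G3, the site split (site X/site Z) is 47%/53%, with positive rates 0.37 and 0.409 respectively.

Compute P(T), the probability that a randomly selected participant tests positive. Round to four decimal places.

P(T|G1) = 0.79·0.422 + 0.21·0.3 = 0.33338 + 0.063 = 0.39638
P(T|G2) = 0.35·0.086 + 0.65·0.025 = 0.0301 + 0.01625 = 0.04635
P(T|G3) = 0.47·0.37 + 0.53·0.409 = 0.1739 + 0.21677 = 0.39067
Then overall,
P(T) = 0.09·0.39638 + 0.16·0.04635 + 0.75·0.39067
      = 0.0356742 + 0.007416 + 0.2930025 = 0.3360927

P(T) ≈ 0.3361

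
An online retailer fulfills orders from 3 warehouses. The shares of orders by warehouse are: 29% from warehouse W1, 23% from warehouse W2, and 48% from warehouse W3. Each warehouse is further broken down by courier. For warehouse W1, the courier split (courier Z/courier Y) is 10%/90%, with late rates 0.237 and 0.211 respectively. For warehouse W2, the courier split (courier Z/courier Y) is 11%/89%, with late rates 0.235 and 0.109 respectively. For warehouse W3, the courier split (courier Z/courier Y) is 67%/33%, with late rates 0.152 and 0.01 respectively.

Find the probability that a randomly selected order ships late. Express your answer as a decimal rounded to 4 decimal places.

P(L) ≈ 0.1407

P(L|W1) = 0.1·0.237 + 0.9·0.211 = 0.0237 + 0.1899 = 0.2136
P(L|W2) = 0.11·0.235 + 0.89·0.109 = 0.02585 + 0.09701 = 0.12286
P(L|W3) = 0.67·0.152 + 0.33·0.01 = 0.10184 + 0.0033 = 0.10514
By total probability over the outer partition,
P(L) = 0.29·0.2136 + 0.23·0.12286 + 0.48·0.10514
      = 0.061944 + 0.0282578 + 0.0504672 = 0.140669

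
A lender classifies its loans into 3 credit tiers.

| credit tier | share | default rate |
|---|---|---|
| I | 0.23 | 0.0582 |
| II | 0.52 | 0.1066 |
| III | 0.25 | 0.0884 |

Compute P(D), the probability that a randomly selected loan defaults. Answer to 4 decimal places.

P(D) = P(D|I)·P(I) + P(D|II)·P(II) + P(D|III)·P(III)
      = 0.0582·0.23 + 0.1066·0.52 + 0.0884·0.25
      = 0.013386 + 0.055432 + 0.0221 = 0.090918

0.0909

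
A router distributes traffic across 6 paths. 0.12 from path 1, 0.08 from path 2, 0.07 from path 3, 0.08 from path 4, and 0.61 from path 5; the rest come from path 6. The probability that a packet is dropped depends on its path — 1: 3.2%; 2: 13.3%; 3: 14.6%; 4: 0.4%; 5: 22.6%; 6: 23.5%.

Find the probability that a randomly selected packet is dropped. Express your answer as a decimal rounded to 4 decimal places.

P(6) = 1 − (0.12 + 0.08 + 0.07 + 0.08 + 0.61) = 0.04.
P(L) = P(L|1)·P(1) + P(L|2)·P(2) + P(L|3)·P(3) + P(L|4)·P(4) + P(L|5)·P(5) + P(L|6)·P(6)
      = 0.032·0.12 + 0.133·0.08 + 0.146·0.07 + 0.004·0.08 + 0.226·0.61 + 0.235·0.04
      = 0.00384 + 0.01064 + 0.01022 + 0.00032 + 0.13786 + 0.0094 = 0.17228

P(L) ≈ 0.1723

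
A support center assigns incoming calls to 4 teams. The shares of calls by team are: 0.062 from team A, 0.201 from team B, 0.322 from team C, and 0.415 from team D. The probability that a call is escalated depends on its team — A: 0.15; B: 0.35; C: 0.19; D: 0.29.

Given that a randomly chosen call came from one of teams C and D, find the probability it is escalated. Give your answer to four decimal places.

Let S = {C, D}.
P(S) = 0.322 + 0.415 = 0.737.
P(E ∩ S) = 0.19·0.322 + 0.29·0.415 = 0.06118 + 0.12035 = 0.18153.
P(E | S) = 0.18153 / 0.737 = 0.246309…

P(E|S) ≈ 0.2463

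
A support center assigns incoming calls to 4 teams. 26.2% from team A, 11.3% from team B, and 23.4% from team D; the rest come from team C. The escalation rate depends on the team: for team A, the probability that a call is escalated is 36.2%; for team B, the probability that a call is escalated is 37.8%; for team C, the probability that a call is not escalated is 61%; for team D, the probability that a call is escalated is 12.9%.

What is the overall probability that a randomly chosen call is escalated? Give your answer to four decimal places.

P(C) = 1 − (0.262 + 0.113 + 0.234) = 0.391.
P(E|C) = 1 − 0.61 = 0.39.
Summing over the partition,
P(E) = P(E|A)·P(A) + P(E|B)·P(B) + P(E|C)·P(C) + P(E|D)·P(D)
      = 0.362·0.262 + 0.378·0.113 + 0.39·0.391 + 0.129·0.234
      = 0.094844 + 0.042714 + 0.15249 + 0.030186 = 0.320234

P(E) ≈ 0.3202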